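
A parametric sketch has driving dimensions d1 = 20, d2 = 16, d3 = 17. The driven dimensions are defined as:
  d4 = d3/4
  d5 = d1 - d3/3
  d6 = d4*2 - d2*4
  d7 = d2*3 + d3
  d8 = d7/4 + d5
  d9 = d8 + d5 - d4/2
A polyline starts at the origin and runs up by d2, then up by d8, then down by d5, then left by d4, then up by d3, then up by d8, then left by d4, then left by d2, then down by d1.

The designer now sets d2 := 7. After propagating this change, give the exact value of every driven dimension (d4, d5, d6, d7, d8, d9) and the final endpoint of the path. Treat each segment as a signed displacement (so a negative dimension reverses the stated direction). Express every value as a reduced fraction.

Apply edit: d2 := 7
  d4 = d3/4 = 17/4
  d5 = d1 - d3/3 = 43/3
  d6 = d4*2 - d2*4 = -39/2
  d7 = d2*3 + d3 = 38
  d8 = d7/4 + d5 = 143/6
  d9 = d8 + d5 - d4/2 = 865/24
Walk from origin (0, 0):
  seg 1: up by d2 = 7 → (0, 7)
  seg 2: up by d8 = 143/6 → (0, 185/6)
  seg 3: down by d5 = 43/3 → (0, 33/2)
  seg 4: left by d4 = 17/4 → (-17/4, 33/2)
  seg 5: up by d3 = 17 → (-17/4, 67/2)
  seg 6: up by d8 = 143/6 → (-17/4, 172/3)
  seg 7: left by d4 = 17/4 → (-17/2, 172/3)
  seg 8: left by d2 = 7 → (-31/2, 172/3)
  seg 9: down by d1 = 20 → (-31/2, 112/3)

d4 = 17/4
d5 = 43/3
d6 = -39/2
d7 = 38
d8 = 143/6
d9 = 865/24
endpoint = (-31/2, 112/3)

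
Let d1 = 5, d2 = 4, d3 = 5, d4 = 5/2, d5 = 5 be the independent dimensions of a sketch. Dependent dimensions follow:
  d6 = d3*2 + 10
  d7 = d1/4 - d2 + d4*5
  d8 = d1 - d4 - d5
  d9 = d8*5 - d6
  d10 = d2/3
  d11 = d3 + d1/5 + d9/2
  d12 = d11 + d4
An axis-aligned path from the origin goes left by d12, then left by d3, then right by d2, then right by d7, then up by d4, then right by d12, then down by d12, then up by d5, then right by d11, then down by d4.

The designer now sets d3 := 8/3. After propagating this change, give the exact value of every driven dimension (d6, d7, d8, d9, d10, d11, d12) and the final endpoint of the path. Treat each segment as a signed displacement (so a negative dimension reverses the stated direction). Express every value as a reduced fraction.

d6 = 46/3
d7 = 39/4
d8 = -5/2
d9 = -167/6
d10 = 4/3
d11 = -41/4
d12 = -31/4
endpoint = (5/6, 51/4)

Apply edit: d3 := 8/3
  d6 = d3*2 + 10 = 46/3
  d7 = d1/4 - d2 + d4*5 = 39/4
  d8 = d1 - d4 - d5 = -5/2
  d9 = d8*5 - d6 = -167/6
  d10 = d2/3 = 4/3
  d11 = d3 + d1/5 + d9/2 = -41/4
  d12 = d11 + d4 = -31/4
Walk from origin (0, 0):
  seg 1: left by d12 = -31/4 → (31/4, 0)
  seg 2: left by d3 = 8/3 → (61/12, 0)
  seg 3: right by d2 = 4 → (109/12, 0)
  seg 4: right by d7 = 39/4 → (113/6, 0)
  seg 5: up by d4 = 5/2 → (113/6, 5/2)
  seg 6: right by d12 = -31/4 → (133/12, 5/2)
  seg 7: down by d12 = -31/4 → (133/12, 41/4)
  seg 8: up by d5 = 5 → (133/12, 61/4)
  seg 9: right by d11 = -41/4 → (5/6, 61/4)
  seg 10: down by d4 = 5/2 → (5/6, 51/4)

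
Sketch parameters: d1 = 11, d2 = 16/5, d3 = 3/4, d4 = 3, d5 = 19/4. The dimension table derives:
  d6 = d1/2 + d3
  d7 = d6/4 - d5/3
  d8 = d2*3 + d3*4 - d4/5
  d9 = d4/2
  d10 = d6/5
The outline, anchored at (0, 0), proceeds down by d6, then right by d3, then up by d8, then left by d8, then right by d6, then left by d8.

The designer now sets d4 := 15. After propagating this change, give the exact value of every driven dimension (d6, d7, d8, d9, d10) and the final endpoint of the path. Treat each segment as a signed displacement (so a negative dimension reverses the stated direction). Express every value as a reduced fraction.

d6 = 25/4
d7 = -1/48
d8 = 48/5
d9 = 15/2
d10 = 5/4
endpoint = (-61/5, 67/20)

Apply edit: d4 := 15
  d6 = d1/2 + d3 = 25/4
  d7 = d6/4 - d5/3 = -1/48
  d8 = d2*3 + d3*4 - d4/5 = 48/5
  d9 = d4/2 = 15/2
  d10 = d6/5 = 5/4
Walk from origin (0, 0):
  seg 1: down by d6 = 25/4 → (0, -25/4)
  seg 2: right by d3 = 3/4 → (3/4, -25/4)
  seg 3: up by d8 = 48/5 → (3/4, 67/20)
  seg 4: left by d8 = 48/5 → (-177/20, 67/20)
  seg 5: right by d6 = 25/4 → (-13/5, 67/20)
  seg 6: left by d8 = 48/5 → (-61/5, 67/20)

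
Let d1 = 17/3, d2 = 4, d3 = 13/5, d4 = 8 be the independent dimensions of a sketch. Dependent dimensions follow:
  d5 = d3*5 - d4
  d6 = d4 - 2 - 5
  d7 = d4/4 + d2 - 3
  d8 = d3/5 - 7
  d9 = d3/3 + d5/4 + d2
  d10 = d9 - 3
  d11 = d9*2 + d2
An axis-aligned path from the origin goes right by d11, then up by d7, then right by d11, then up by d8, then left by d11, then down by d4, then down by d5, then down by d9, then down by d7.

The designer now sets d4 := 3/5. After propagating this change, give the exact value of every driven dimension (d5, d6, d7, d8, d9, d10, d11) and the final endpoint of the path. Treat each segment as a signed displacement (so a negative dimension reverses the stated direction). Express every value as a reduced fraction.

d5 = 62/5
d6 = -32/5
d7 = 23/20
d8 = -162/25
d9 = 239/30
d10 = 149/30
d11 = 299/15
endpoint = (299/15, -4117/150)

Apply edit: d4 := 3/5
  d5 = d3*5 - d4 = 62/5
  d6 = d4 - 2 - 5 = -32/5
  d7 = d4/4 + d2 - 3 = 23/20
  d8 = d3/5 - 7 = -162/25
  d9 = d3/3 + d5/4 + d2 = 239/30
  d10 = d9 - 3 = 149/30
  d11 = d9*2 + d2 = 299/15
Walk from origin (0, 0):
  seg 1: right by d11 = 299/15 → (299/15, 0)
  seg 2: up by d7 = 23/20 → (299/15, 23/20)
  seg 3: right by d11 = 299/15 → (598/15, 23/20)
  seg 4: up by d8 = -162/25 → (598/15, -533/100)
  seg 5: left by d11 = 299/15 → (299/15, -533/100)
  seg 6: down by d4 = 3/5 → (299/15, -593/100)
  seg 7: down by d5 = 62/5 → (299/15, -1833/100)
  seg 8: down by d9 = 239/30 → (299/15, -7889/300)
  seg 9: down by d7 = 23/20 → (299/15, -4117/150)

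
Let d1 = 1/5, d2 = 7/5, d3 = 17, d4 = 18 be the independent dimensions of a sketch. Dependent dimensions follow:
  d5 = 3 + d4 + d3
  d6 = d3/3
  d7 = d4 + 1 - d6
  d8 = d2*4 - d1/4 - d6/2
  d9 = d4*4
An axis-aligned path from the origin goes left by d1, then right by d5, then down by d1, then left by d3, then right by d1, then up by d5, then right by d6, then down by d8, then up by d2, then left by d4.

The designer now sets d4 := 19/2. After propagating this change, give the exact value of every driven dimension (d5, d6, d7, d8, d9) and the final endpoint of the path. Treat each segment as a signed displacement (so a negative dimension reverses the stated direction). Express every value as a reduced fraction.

Apply edit: d4 := 19/2
  d5 = 3 + d4 + d3 = 59/2
  d6 = d3/3 = 17/3
  d7 = d4 + 1 - d6 = 29/6
  d8 = d2*4 - d1/4 - d6/2 = 163/60
  d9 = d4*4 = 38
Walk from origin (0, 0):
  seg 1: left by d1 = 1/5 → (-1/5, 0)
  seg 2: right by d5 = 59/2 → (293/10, 0)
  seg 3: down by d1 = 1/5 → (293/10, -1/5)
  seg 4: left by d3 = 17 → (123/10, -1/5)
  seg 5: right by d1 = 1/5 → (25/2, -1/5)
  seg 6: up by d5 = 59/2 → (25/2, 293/10)
  seg 7: right by d6 = 17/3 → (109/6, 293/10)
  seg 8: down by d8 = 163/60 → (109/6, 319/12)
  seg 9: up by d2 = 7/5 → (109/6, 1679/60)
  seg 10: left by d4 = 19/2 → (26/3, 1679/60)

d5 = 59/2
d6 = 17/3
d7 = 29/6
d8 = 163/60
d9 = 38
endpoint = (26/3, 1679/60)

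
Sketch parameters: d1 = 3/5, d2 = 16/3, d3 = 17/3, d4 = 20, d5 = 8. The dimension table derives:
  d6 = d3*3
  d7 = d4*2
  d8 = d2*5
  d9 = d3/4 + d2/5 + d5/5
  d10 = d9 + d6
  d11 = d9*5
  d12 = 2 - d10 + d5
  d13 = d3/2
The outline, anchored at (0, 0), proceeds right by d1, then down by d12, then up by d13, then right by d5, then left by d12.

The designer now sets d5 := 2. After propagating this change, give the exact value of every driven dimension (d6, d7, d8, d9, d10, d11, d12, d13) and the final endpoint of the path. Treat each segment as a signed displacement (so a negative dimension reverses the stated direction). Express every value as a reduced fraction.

Apply edit: d5 := 2
  d6 = d3*3 = 17
  d7 = d4*2 = 40
  d8 = d2*5 = 80/3
  d9 = d3/4 + d2/5 + d5/5 = 173/60
  d10 = d9 + d6 = 1193/60
  d11 = d9*5 = 173/12
  d12 = 2 - d10 + d5 = -953/60
  d13 = d3/2 = 17/6
Walk from origin (0, 0):
  seg 1: right by d1 = 3/5 → (3/5, 0)
  seg 2: down by d12 = -953/60 → (3/5, 953/60)
  seg 3: up by d13 = 17/6 → (3/5, 1123/60)
  seg 4: right by d5 = 2 → (13/5, 1123/60)
  seg 5: left by d12 = -953/60 → (1109/60, 1123/60)

d6 = 17
d7 = 40
d8 = 80/3
d9 = 173/60
d10 = 1193/60
d11 = 173/12
d12 = -953/60
d13 = 17/6
endpoint = (1109/60, 1123/60)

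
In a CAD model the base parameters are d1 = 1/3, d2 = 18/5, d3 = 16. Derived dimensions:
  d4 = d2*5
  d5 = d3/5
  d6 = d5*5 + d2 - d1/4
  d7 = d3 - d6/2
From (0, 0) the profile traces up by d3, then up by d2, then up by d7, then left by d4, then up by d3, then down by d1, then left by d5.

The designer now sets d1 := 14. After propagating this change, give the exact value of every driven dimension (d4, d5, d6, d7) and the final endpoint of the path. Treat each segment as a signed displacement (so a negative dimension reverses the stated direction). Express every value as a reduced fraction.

Apply edit: d1 := 14
  d4 = d2*5 = 18
  d5 = d3/5 = 16/5
  d6 = d5*5 + d2 - d1/4 = 161/10
  d7 = d3 - d6/2 = 159/20
Walk from origin (0, 0):
  seg 1: up by d3 = 16 → (0, 16)
  seg 2: up by d2 = 18/5 → (0, 98/5)
  seg 3: up by d7 = 159/20 → (0, 551/20)
  seg 4: left by d4 = 18 → (-18, 551/20)
  seg 5: up by d3 = 16 → (-18, 871/20)
  seg 6: down by d1 = 14 → (-18, 591/20)
  seg 7: left by d5 = 16/5 → (-106/5, 591/20)

d4 = 18
d5 = 16/5
d6 = 161/10
d7 = 159/20
endpoint = (-106/5, 591/20)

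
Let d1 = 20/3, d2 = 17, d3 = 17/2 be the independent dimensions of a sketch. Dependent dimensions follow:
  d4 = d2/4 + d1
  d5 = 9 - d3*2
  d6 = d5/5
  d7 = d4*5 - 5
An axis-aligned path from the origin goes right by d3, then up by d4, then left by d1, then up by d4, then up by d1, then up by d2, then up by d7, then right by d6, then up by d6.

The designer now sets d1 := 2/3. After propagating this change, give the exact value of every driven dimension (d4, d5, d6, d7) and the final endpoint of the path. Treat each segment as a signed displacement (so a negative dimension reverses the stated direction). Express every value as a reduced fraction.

d4 = 59/12
d5 = -8
d6 = -8/5
d7 = 235/12
endpoint = (187/30, 2729/60)

Apply edit: d1 := 2/3
  d4 = d2/4 + d1 = 59/12
  d5 = 9 - d3*2 = -8
  d6 = d5/5 = -8/5
  d7 = d4*5 - 5 = 235/12
Walk from origin (0, 0):
  seg 1: right by d3 = 17/2 → (17/2, 0)
  seg 2: up by d4 = 59/12 → (17/2, 59/12)
  seg 3: left by d1 = 2/3 → (47/6, 59/12)
  seg 4: up by d4 = 59/12 → (47/6, 59/6)
  seg 5: up by d1 = 2/3 → (47/6, 21/2)
  seg 6: up by d2 = 17 → (47/6, 55/2)
  seg 7: up by d7 = 235/12 → (47/6, 565/12)
  seg 8: right by d6 = -8/5 → (187/30, 565/12)
  seg 9: up by d6 = -8/5 → (187/30, 2729/60)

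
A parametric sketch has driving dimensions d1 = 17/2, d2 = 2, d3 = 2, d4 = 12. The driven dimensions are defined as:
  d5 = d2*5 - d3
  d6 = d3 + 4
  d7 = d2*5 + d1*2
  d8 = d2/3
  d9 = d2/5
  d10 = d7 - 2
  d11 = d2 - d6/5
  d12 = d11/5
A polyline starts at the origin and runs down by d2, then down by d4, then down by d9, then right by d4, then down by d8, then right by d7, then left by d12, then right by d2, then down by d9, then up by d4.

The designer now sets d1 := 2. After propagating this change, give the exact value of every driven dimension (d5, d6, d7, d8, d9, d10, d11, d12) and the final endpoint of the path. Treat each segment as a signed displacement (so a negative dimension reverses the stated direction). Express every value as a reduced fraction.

d5 = 8
d6 = 6
d7 = 14
d8 = 2/3
d9 = 2/5
d10 = 12
d11 = 4/5
d12 = 4/25
endpoint = (696/25, -52/15)

Apply edit: d1 := 2
  d5 = d2*5 - d3 = 8
  d6 = d3 + 4 = 6
  d7 = d2*5 + d1*2 = 14
  d8 = d2/3 = 2/3
  d9 = d2/5 = 2/5
  d10 = d7 - 2 = 12
  d11 = d2 - d6/5 = 4/5
  d12 = d11/5 = 4/25
Walk from origin (0, 0):
  seg 1: down by d2 = 2 → (0, -2)
  seg 2: down by d4 = 12 → (0, -14)
  seg 3: down by d9 = 2/5 → (0, -72/5)
  seg 4: right by d4 = 12 → (12, -72/5)
  seg 5: down by d8 = 2/3 → (12, -226/15)
  seg 6: right by d7 = 14 → (26, -226/15)
  seg 7: left by d12 = 4/25 → (646/25, -226/15)
  seg 8: right by d2 = 2 → (696/25, -226/15)
  seg 9: down by d9 = 2/5 → (696/25, -232/15)
  seg 10: up by d4 = 12 → (696/25, -52/15)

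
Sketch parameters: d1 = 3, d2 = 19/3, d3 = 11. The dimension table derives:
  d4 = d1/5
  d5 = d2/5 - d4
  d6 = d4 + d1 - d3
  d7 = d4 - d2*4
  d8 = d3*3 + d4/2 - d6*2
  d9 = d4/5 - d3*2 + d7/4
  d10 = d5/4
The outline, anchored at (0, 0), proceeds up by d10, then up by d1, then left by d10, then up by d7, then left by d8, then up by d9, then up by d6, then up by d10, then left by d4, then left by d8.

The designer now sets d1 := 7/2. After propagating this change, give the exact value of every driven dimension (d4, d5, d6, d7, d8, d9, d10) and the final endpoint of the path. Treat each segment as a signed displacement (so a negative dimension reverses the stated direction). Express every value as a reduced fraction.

Apply edit: d1 := 7/2
  d4 = d1/5 = 7/10
  d5 = d2/5 - d4 = 17/30
  d6 = d4 + d1 - d3 = -34/5
  d7 = d4 - d2*4 = -739/30
  d8 = d3*3 + d4/2 - d6*2 = 939/20
  d9 = d4/5 - d3*2 + d7/4 = -16811/600
  d10 = d5/4 = 17/120
Walk from origin (0, 0):
  seg 1: up by d10 = 17/120 → (0, 17/120)
  seg 2: up by d1 = 7/2 → (0, 437/120)
  seg 3: left by d10 = 17/120 → (-17/120, 437/120)
  seg 4: up by d7 = -739/30 → (-17/120, -2519/120)
  seg 5: left by d8 = 939/20 → (-5651/120, -2519/120)
  seg 6: up by d9 = -16811/600 → (-5651/120, -4901/100)
  seg 7: up by d6 = -34/5 → (-5651/120, -5581/100)
  seg 8: up by d10 = 17/120 → (-5651/120, -33401/600)
  seg 9: left by d4 = 7/10 → (-1147/24, -33401/600)
  seg 10: left by d8 = 939/20 → (-11369/120, -33401/600)

d4 = 7/10
d5 = 17/30
d6 = -34/5
d7 = -739/30
d8 = 939/20
d9 = -16811/600
d10 = 17/120
endpoint = (-11369/120, -33401/600)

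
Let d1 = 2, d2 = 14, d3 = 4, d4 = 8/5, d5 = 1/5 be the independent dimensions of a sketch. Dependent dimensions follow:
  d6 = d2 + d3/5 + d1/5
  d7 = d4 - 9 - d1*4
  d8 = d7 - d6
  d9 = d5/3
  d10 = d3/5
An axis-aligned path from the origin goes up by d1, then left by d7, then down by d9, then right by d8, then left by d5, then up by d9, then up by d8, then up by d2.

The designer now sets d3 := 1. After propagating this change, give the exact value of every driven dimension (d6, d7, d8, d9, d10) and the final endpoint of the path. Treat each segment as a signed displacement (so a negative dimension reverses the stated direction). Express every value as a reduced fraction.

d6 = 73/5
d7 = -77/5
d8 = -30
d9 = 1/15
d10 = 1/5
endpoint = (-74/5, -14)

Apply edit: d3 := 1
  d6 = d2 + d3/5 + d1/5 = 73/5
  d7 = d4 - 9 - d1*4 = -77/5
  d8 = d7 - d6 = -30
  d9 = d5/3 = 1/15
  d10 = d3/5 = 1/5
Walk from origin (0, 0):
  seg 1: up by d1 = 2 → (0, 2)
  seg 2: left by d7 = -77/5 → (77/5, 2)
  seg 3: down by d9 = 1/15 → (77/5, 29/15)
  seg 4: right by d8 = -30 → (-73/5, 29/15)
  seg 5: left by d5 = 1/5 → (-74/5, 29/15)
  seg 6: up by d9 = 1/15 → (-74/5, 2)
  seg 7: up by d8 = -30 → (-74/5, -28)
  seg 8: up by d2 = 14 → (-74/5, -14)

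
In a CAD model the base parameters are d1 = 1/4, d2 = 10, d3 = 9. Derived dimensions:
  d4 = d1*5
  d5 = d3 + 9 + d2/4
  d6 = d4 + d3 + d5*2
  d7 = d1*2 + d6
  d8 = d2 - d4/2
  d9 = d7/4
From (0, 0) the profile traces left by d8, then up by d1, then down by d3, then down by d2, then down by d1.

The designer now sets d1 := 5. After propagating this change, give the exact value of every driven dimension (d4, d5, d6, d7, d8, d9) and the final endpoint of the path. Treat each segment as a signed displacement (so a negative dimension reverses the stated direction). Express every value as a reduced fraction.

Apply edit: d1 := 5
  d4 = d1*5 = 25
  d5 = d3 + 9 + d2/4 = 41/2
  d6 = d4 + d3 + d5*2 = 75
  d7 = d1*2 + d6 = 85
  d8 = d2 - d4/2 = -5/2
  d9 = d7/4 = 85/4
Walk from origin (0, 0):
  seg 1: left by d8 = -5/2 → (5/2, 0)
  seg 2: up by d1 = 5 → (5/2, 5)
  seg 3: down by d3 = 9 → (5/2, -4)
  seg 4: down by d2 = 10 → (5/2, -14)
  seg 5: down by d1 = 5 → (5/2, -19)

d4 = 25
d5 = 41/2
d6 = 75
d7 = 85
d8 = -5/2
d9 = 85/4
endpoint = (5/2, -19)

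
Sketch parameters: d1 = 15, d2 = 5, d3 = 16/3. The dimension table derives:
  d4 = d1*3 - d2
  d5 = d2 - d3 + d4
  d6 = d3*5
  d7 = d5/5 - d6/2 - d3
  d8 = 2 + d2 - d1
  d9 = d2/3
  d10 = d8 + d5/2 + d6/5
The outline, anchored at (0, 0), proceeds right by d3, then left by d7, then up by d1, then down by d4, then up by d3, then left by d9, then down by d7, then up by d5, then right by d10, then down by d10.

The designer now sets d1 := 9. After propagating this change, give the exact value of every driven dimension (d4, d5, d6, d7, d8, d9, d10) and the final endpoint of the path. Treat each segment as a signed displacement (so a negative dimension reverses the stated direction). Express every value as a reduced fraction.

Apply edit: d1 := 9
  d4 = d1*3 - d2 = 22
  d5 = d2 - d3 + d4 = 65/3
  d6 = d3*5 = 80/3
  d7 = d5/5 - d6/2 - d3 = -43/3
  d8 = 2 + d2 - d1 = -2
  d9 = d2/3 = 5/3
  d10 = d8 + d5/2 + d6/5 = 85/6
Walk from origin (0, 0):
  seg 1: right by d3 = 16/3 → (16/3, 0)
  seg 2: left by d7 = -43/3 → (59/3, 0)
  seg 3: up by d1 = 9 → (59/3, 9)
  seg 4: down by d4 = 22 → (59/3, -13)
  seg 5: up by d3 = 16/3 → (59/3, -23/3)
  seg 6: left by d9 = 5/3 → (18, -23/3)
  seg 7: down by d7 = -43/3 → (18, 20/3)
  seg 8: up by d5 = 65/3 → (18, 85/3)
  seg 9: right by d10 = 85/6 → (193/6, 85/3)
  seg 10: down by d10 = 85/6 → (193/6, 85/6)

d4 = 22
d5 = 65/3
d6 = 80/3
d7 = -43/3
d8 = -2
d9 = 5/3
d10 = 85/6
endpoint = (193/6, 85/6)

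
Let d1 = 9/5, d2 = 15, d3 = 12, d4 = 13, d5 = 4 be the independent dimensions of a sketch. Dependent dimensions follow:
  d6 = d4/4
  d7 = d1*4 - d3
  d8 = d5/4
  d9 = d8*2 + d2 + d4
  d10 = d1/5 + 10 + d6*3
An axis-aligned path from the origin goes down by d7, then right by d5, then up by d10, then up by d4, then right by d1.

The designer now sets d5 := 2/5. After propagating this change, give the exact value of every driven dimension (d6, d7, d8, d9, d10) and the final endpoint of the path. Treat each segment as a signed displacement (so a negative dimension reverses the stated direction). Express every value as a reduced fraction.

Apply edit: d5 := 2/5
  d6 = d4/4 = 13/4
  d7 = d1*4 - d3 = -24/5
  d8 = d5/4 = 1/10
  d9 = d8*2 + d2 + d4 = 141/5
  d10 = d1/5 + 10 + d6*3 = 2011/100
Walk from origin (0, 0):
  seg 1: down by d7 = -24/5 → (0, 24/5)
  seg 2: right by d5 = 2/5 → (2/5, 24/5)
  seg 3: up by d10 = 2011/100 → (2/5, 2491/100)
  seg 4: up by d4 = 13 → (2/5, 3791/100)
  seg 5: right by d1 = 9/5 → (11/5, 3791/100)

d6 = 13/4
d7 = -24/5
d8 = 1/10
d9 = 141/5
d10 = 2011/100
endpoint = (11/5, 3791/100)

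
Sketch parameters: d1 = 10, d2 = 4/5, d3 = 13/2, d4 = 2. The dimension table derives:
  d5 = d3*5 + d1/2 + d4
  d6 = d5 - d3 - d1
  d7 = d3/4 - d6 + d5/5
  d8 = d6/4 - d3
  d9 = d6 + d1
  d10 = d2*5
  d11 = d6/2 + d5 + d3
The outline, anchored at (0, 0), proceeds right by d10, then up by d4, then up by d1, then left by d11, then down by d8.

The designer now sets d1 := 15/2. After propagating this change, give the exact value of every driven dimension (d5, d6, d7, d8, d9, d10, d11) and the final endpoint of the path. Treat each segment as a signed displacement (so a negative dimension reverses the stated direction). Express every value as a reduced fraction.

Apply edit: d1 := 15/2
  d5 = d3*5 + d1/2 + d4 = 153/4
  d6 = d5 - d3 - d1 = 97/4
  d7 = d3/4 - d6 + d5/5 = -599/40
  d8 = d6/4 - d3 = -7/16
  d9 = d6 + d1 = 127/4
  d10 = d2*5 = 4
  d11 = d6/2 + d5 + d3 = 455/8
Walk from origin (0, 0):
  seg 1: right by d10 = 4 → (4, 0)
  seg 2: up by d4 = 2 → (4, 2)
  seg 3: up by d1 = 15/2 → (4, 19/2)
  seg 4: left by d11 = 455/8 → (-423/8, 19/2)
  seg 5: down by d8 = -7/16 → (-423/8, 159/16)

d5 = 153/4
d6 = 97/4
d7 = -599/40
d8 = -7/16
d9 = 127/4
d10 = 4
d11 = 455/8
endpoint = (-423/8, 159/16)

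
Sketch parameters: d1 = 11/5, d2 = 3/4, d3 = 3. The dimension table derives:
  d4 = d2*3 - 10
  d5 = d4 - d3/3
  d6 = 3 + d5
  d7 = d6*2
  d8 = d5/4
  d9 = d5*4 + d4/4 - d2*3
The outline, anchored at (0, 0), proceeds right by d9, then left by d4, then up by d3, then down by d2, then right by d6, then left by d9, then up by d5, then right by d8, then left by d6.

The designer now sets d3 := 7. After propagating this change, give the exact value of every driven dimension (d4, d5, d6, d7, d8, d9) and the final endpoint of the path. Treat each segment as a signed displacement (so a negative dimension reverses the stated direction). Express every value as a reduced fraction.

d4 = -31/4
d5 = -121/12
d6 = -85/12
d7 = -85/6
d8 = -121/48
d9 = -2137/48
endpoint = (251/48, -23/6)

Apply edit: d3 := 7
  d4 = d2*3 - 10 = -31/4
  d5 = d4 - d3/3 = -121/12
  d6 = 3 + d5 = -85/12
  d7 = d6*2 = -85/6
  d8 = d5/4 = -121/48
  d9 = d5*4 + d4/4 - d2*3 = -2137/48
Walk from origin (0, 0):
  seg 1: right by d9 = -2137/48 → (-2137/48, 0)
  seg 2: left by d4 = -31/4 → (-1765/48, 0)
  seg 3: up by d3 = 7 → (-1765/48, 7)
  seg 4: down by d2 = 3/4 → (-1765/48, 25/4)
  seg 5: right by d6 = -85/12 → (-2105/48, 25/4)
  seg 6: left by d9 = -2137/48 → (2/3, 25/4)
  seg 7: up by d5 = -121/12 → (2/3, -23/6)
  seg 8: right by d8 = -121/48 → (-89/48, -23/6)
  seg 9: left by d6 = -85/12 → (251/48, -23/6)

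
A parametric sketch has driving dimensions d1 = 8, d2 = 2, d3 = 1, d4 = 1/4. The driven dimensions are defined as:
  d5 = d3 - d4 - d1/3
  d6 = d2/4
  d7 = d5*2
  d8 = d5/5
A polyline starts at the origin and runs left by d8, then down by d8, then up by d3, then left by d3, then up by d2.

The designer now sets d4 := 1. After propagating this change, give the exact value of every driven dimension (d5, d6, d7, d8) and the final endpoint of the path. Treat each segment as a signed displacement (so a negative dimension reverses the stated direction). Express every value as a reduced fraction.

Apply edit: d4 := 1
  d5 = d3 - d4 - d1/3 = -8/3
  d6 = d2/4 = 1/2
  d7 = d5*2 = -16/3
  d8 = d5/5 = -8/15
Walk from origin (0, 0):
  seg 1: left by d8 = -8/15 → (8/15, 0)
  seg 2: down by d8 = -8/15 → (8/15, 8/15)
  seg 3: up by d3 = 1 → (8/15, 23/15)
  seg 4: left by d3 = 1 → (-7/15, 23/15)
  seg 5: up by d2 = 2 → (-7/15, 53/15)

d5 = -8/3
d6 = 1/2
d7 = -16/3
d8 = -8/15
endpoint = (-7/15, 53/15)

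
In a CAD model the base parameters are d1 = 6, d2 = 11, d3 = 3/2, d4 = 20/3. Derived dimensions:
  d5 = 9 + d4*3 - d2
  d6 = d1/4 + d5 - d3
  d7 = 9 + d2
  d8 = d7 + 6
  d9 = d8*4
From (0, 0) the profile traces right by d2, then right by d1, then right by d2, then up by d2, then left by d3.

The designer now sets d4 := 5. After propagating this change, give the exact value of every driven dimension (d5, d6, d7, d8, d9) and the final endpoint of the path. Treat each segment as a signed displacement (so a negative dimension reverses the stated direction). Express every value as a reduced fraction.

Apply edit: d4 := 5
  d5 = 9 + d4*3 - d2 = 13
  d6 = d1/4 + d5 - d3 = 13
  d7 = 9 + d2 = 20
  d8 = d7 + 6 = 26
  d9 = d8*4 = 104
Walk from origin (0, 0):
  seg 1: right by d2 = 11 → (11, 0)
  seg 2: right by d1 = 6 → (17, 0)
  seg 3: right by d2 = 11 → (28, 0)
  seg 4: up by d2 = 11 → (28, 11)
  seg 5: left by d3 = 3/2 → (53/2, 11)

d5 = 13
d6 = 13
d7 = 20
d8 = 26
d9 = 104
endpoint = (53/2, 11)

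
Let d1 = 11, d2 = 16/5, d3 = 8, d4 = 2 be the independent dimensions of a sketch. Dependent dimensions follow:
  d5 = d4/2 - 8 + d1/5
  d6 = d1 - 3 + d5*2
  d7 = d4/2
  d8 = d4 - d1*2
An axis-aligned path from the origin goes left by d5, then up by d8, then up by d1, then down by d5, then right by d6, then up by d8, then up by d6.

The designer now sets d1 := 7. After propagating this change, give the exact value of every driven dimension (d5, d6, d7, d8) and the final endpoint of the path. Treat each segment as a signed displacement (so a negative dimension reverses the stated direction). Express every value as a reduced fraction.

Apply edit: d1 := 7
  d5 = d4/2 - 8 + d1/5 = -28/5
  d6 = d1 - 3 + d5*2 = -36/5
  d7 = d4/2 = 1
  d8 = d4 - d1*2 = -12
Walk from origin (0, 0):
  seg 1: left by d5 = -28/5 → (28/5, 0)
  seg 2: up by d8 = -12 → (28/5, -12)
  seg 3: up by d1 = 7 → (28/5, -5)
  seg 4: down by d5 = -28/5 → (28/5, 3/5)
  seg 5: right by d6 = -36/5 → (-8/5, 3/5)
  seg 6: up by d8 = -12 → (-8/5, -57/5)
  seg 7: up by d6 = -36/5 → (-8/5, -93/5)

d5 = -28/5
d6 = -36/5
d7 = 1
d8 = -12
endpoint = (-8/5, -93/5)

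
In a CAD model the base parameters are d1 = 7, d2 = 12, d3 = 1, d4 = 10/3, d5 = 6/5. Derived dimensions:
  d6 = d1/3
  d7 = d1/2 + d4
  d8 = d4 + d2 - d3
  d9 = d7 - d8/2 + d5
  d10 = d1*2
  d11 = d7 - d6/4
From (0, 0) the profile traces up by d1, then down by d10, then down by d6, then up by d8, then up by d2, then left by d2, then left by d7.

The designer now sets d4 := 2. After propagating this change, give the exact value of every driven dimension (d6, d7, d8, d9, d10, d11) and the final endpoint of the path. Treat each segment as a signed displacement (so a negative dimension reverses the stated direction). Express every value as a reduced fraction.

Apply edit: d4 := 2
  d6 = d1/3 = 7/3
  d7 = d1/2 + d4 = 11/2
  d8 = d4 + d2 - d3 = 13
  d9 = d7 - d8/2 + d5 = 1/5
  d10 = d1*2 = 14
  d11 = d7 - d6/4 = 59/12
Walk from origin (0, 0):
  seg 1: up by d1 = 7 → (0, 7)
  seg 2: down by d10 = 14 → (0, -7)
  seg 3: down by d6 = 7/3 → (0, -28/3)
  seg 4: up by d8 = 13 → (0, 11/3)
  seg 5: up by d2 = 12 → (0, 47/3)
  seg 6: left by d2 = 12 → (-12, 47/3)
  seg 7: left by d7 = 11/2 → (-35/2, 47/3)

d6 = 7/3
d7 = 11/2
d8 = 13
d9 = 1/5
d10 = 14
d11 = 59/12
endpoint = (-35/2, 47/3)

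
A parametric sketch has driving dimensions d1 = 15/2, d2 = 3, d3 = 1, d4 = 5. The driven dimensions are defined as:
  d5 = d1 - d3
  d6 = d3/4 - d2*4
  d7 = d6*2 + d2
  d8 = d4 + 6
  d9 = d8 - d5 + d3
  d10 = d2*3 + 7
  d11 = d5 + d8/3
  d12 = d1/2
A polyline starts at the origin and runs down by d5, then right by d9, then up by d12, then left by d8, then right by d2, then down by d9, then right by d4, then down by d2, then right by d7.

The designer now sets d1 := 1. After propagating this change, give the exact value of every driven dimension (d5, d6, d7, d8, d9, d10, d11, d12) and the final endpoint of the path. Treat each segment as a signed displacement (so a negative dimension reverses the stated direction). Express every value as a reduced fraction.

Apply edit: d1 := 1
  d5 = d1 - d3 = 0
  d6 = d3/4 - d2*4 = -47/4
  d7 = d6*2 + d2 = -41/2
  d8 = d4 + 6 = 11
  d9 = d8 - d5 + d3 = 12
  d10 = d2*3 + 7 = 16
  d11 = d5 + d8/3 = 11/3
  d12 = d1/2 = 1/2
Walk from origin (0, 0):
  seg 1: down by d5 = 0 → (0, 0)
  seg 2: right by d9 = 12 → (12, 0)
  seg 3: up by d12 = 1/2 → (12, 1/2)
  seg 4: left by d8 = 11 → (1, 1/2)
  seg 5: right by d2 = 3 → (4, 1/2)
  seg 6: down by d9 = 12 → (4, -23/2)
  seg 7: right by d4 = 5 → (9, -23/2)
  seg 8: down by d2 = 3 → (9, -29/2)
  seg 9: right by d7 = -41/2 → (-23/2, -29/2)

d5 = 0
d6 = -47/4
d7 = -41/2
d8 = 11
d9 = 12
d10 = 16
d11 = 11/3
d12 = 1/2
endpoint = (-23/2, -29/2)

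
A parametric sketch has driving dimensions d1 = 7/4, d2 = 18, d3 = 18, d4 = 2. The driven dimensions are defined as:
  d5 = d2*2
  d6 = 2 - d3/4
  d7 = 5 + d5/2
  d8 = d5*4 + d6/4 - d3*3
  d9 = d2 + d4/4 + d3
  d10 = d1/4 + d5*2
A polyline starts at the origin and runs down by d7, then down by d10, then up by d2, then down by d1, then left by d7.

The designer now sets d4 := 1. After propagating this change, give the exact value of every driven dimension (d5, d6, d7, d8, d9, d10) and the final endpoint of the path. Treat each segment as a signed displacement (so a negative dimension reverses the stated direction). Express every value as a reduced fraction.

d5 = 36
d6 = -5/2
d7 = 23
d8 = 715/8
d9 = 145/4
d10 = 1159/16
endpoint = (-23, -1267/16)

Apply edit: d4 := 1
  d5 = d2*2 = 36
  d6 = 2 - d3/4 = -5/2
  d7 = 5 + d5/2 = 23
  d8 = d5*4 + d6/4 - d3*3 = 715/8
  d9 = d2 + d4/4 + d3 = 145/4
  d10 = d1/4 + d5*2 = 1159/16
Walk from origin (0, 0):
  seg 1: down by d7 = 23 → (0, -23)
  seg 2: down by d10 = 1159/16 → (0, -1527/16)
  seg 3: up by d2 = 18 → (0, -1239/16)
  seg 4: down by d1 = 7/4 → (0, -1267/16)
  seg 5: left by d7 = 23 → (-23, -1267/16)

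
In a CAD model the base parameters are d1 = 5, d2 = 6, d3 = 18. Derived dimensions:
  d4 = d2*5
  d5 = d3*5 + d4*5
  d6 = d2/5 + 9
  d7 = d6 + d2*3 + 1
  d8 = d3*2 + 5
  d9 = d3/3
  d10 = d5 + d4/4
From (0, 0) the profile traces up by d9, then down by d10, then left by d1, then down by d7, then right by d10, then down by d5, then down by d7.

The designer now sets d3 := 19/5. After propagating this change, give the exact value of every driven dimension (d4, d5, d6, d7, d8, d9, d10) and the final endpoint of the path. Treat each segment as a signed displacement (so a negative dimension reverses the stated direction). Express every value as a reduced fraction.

d4 = 30
d5 = 169
d6 = 51/5
d7 = 146/5
d8 = 63/5
d9 = 19/15
d10 = 353/2
endpoint = (343/2, -12079/30)

Apply edit: d3 := 19/5
  d4 = d2*5 = 30
  d5 = d3*5 + d4*5 = 169
  d6 = d2/5 + 9 = 51/5
  d7 = d6 + d2*3 + 1 = 146/5
  d8 = d3*2 + 5 = 63/5
  d9 = d3/3 = 19/15
  d10 = d5 + d4/4 = 353/2
Walk from origin (0, 0):
  seg 1: up by d9 = 19/15 → (0, 19/15)
  seg 2: down by d10 = 353/2 → (0, -5257/30)
  seg 3: left by d1 = 5 → (-5, -5257/30)
  seg 4: down by d7 = 146/5 → (-5, -6133/30)
  seg 5: right by d10 = 353/2 → (343/2, -6133/30)
  seg 6: down by d5 = 169 → (343/2, -11203/30)
  seg 7: down by d7 = 146/5 → (343/2, -12079/30)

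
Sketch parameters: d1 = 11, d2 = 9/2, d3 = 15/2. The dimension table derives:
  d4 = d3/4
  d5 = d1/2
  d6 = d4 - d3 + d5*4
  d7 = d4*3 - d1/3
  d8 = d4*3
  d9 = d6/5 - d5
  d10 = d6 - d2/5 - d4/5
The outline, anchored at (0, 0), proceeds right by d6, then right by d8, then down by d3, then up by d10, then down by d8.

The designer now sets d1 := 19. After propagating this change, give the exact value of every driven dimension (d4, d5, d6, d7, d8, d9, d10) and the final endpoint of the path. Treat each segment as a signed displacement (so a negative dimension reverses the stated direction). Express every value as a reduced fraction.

d4 = 15/8
d5 = 19/2
d6 = 259/8
d7 = -17/24
d8 = 45/8
d9 = -121/40
d10 = 311/10
endpoint = (38, 719/40)

Apply edit: d1 := 19
  d4 = d3/4 = 15/8
  d5 = d1/2 = 19/2
  d6 = d4 - d3 + d5*4 = 259/8
  d7 = d4*3 - d1/3 = -17/24
  d8 = d4*3 = 45/8
  d9 = d6/5 - d5 = -121/40
  d10 = d6 - d2/5 - d4/5 = 311/10
Walk from origin (0, 0):
  seg 1: right by d6 = 259/8 → (259/8, 0)
  seg 2: right by d8 = 45/8 → (38, 0)
  seg 3: down by d3 = 15/2 → (38, -15/2)
  seg 4: up by d10 = 311/10 → (38, 118/5)
  seg 5: down by d8 = 45/8 → (38, 719/40)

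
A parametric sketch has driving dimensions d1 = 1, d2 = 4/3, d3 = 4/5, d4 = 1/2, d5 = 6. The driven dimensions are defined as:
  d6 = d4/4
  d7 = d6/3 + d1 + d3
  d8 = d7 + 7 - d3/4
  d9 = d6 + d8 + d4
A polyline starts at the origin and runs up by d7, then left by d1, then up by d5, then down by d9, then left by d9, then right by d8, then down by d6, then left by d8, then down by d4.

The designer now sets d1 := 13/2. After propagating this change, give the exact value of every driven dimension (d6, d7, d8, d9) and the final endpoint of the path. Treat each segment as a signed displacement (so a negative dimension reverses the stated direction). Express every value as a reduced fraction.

Apply edit: d1 := 13/2
  d6 = d4/4 = 1/8
  d7 = d6/3 + d1 + d3 = 881/120
  d8 = d7 + 7 - d3/4 = 1697/120
  d9 = d6 + d8 + d4 = 443/30
Walk from origin (0, 0):
  seg 1: up by d7 = 881/120 → (0, 881/120)
  seg 2: left by d1 = 13/2 → (-13/2, 881/120)
  seg 3: up by d5 = 6 → (-13/2, 1601/120)
  seg 4: down by d9 = 443/30 → (-13/2, -57/40)
  seg 5: left by d9 = 443/30 → (-319/15, -57/40)
  seg 6: right by d8 = 1697/120 → (-57/8, -57/40)
  seg 7: down by d6 = 1/8 → (-57/8, -31/20)
  seg 8: left by d8 = 1697/120 → (-319/15, -31/20)
  seg 9: down by d4 = 1/2 → (-319/15, -41/20)

d6 = 1/8
d7 = 881/120
d8 = 1697/120
d9 = 443/30
endpoint = (-319/15, -41/20)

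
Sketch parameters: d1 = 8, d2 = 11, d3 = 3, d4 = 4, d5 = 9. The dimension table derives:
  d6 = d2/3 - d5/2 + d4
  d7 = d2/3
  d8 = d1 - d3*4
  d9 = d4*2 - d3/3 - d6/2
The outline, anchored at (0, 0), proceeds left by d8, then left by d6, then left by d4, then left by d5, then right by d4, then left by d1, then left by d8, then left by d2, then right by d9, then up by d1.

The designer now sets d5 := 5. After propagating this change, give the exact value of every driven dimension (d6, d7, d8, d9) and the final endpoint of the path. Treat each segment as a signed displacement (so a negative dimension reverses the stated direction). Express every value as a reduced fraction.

Apply edit: d5 := 5
  d6 = d2/3 - d5/2 + d4 = 31/6
  d7 = d2/3 = 11/3
  d8 = d1 - d3*4 = -4
  d9 = d4*2 - d3/3 - d6/2 = 53/12
Walk from origin (0, 0):
  seg 1: left by d8 = -4 → (4, 0)
  seg 2: left by d6 = 31/6 → (-7/6, 0)
  seg 3: left by d4 = 4 → (-31/6, 0)
  seg 4: left by d5 = 5 → (-61/6, 0)
  seg 5: right by d4 = 4 → (-37/6, 0)
  seg 6: left by d1 = 8 → (-85/6, 0)
  seg 7: left by d8 = -4 → (-61/6, 0)
  seg 8: left by d2 = 11 → (-127/6, 0)
  seg 9: right by d9 = 53/12 → (-67/4, 0)
  seg 10: up by d1 = 8 → (-67/4, 8)

d6 = 31/6
d7 = 11/3
d8 = -4
d9 = 53/12
endpoint = (-67/4, 8)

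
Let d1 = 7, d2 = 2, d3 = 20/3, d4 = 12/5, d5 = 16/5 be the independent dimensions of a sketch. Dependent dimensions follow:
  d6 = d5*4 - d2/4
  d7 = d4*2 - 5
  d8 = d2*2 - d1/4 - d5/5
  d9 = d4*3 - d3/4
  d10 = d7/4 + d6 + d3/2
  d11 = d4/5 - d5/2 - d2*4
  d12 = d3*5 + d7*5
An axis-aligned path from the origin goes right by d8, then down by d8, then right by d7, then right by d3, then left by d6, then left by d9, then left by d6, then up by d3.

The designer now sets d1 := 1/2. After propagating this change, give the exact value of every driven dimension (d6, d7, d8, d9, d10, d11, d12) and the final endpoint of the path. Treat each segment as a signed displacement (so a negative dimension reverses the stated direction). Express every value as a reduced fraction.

Apply edit: d1 := 1/2
  d6 = d5*4 - d2/4 = 123/10
  d7 = d4*2 - 5 = -1/5
  d8 = d2*2 - d1/4 - d5/5 = 647/200
  d9 = d4*3 - d3/4 = 83/15
  d10 = d7/4 + d6 + d3/2 = 187/12
  d11 = d4/5 - d5/2 - d2*4 = -228/25
  d12 = d3*5 + d7*5 = 97/3
Walk from origin (0, 0):
  seg 1: right by d8 = 647/200 → (647/200, 0)
  seg 2: down by d8 = 647/200 → (647/200, -647/200)
  seg 3: right by d7 = -1/5 → (607/200, -647/200)
  seg 4: right by d3 = 20/3 → (5821/600, -647/200)
  seg 5: left by d6 = 123/10 → (-1559/600, -647/200)
  seg 6: left by d9 = 83/15 → (-4879/600, -647/200)
  seg 7: left by d6 = 123/10 → (-12259/600, -647/200)
  seg 8: up by d3 = 20/3 → (-12259/600, 2059/600)

d6 = 123/10
d7 = -1/5
d8 = 647/200
d9 = 83/15
d10 = 187/12
d11 = -228/25
d12 = 97/3
endpoint = (-12259/600, 2059/600)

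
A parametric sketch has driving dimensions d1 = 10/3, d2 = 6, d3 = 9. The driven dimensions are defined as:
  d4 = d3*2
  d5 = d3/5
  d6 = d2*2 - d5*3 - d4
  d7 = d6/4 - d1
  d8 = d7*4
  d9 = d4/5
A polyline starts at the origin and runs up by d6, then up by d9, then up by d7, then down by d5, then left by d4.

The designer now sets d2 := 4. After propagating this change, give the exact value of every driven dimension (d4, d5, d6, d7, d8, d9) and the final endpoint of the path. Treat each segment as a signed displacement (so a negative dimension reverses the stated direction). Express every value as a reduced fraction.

d4 = 18
d5 = 9/5
d6 = -77/5
d7 = -431/60
d8 = -431/15
d9 = 18/5
endpoint = (-18, -1247/60)

Apply edit: d2 := 4
  d4 = d3*2 = 18
  d5 = d3/5 = 9/5
  d6 = d2*2 - d5*3 - d4 = -77/5
  d7 = d6/4 - d1 = -431/60
  d8 = d7*4 = -431/15
  d9 = d4/5 = 18/5
Walk from origin (0, 0):
  seg 1: up by d6 = -77/5 → (0, -77/5)
  seg 2: up by d9 = 18/5 → (0, -59/5)
  seg 3: up by d7 = -431/60 → (0, -1139/60)
  seg 4: down by d5 = 9/5 → (0, -1247/60)
  seg 5: left by d4 = 18 → (-18, -1247/60)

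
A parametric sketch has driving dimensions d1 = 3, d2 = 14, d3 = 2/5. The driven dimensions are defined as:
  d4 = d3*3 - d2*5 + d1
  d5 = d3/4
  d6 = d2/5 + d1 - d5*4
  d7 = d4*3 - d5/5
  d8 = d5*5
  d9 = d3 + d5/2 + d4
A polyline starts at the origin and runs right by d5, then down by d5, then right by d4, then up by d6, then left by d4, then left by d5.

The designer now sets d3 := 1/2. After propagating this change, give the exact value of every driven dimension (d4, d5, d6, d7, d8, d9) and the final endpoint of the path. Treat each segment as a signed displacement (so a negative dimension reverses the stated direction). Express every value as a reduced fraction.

d4 = -131/2
d5 = 1/8
d6 = 53/10
d7 = -7861/40
d8 = 5/8
d9 = -1039/16
endpoint = (0, 207/40)

Apply edit: d3 := 1/2
  d4 = d3*3 - d2*5 + d1 = -131/2
  d5 = d3/4 = 1/8
  d6 = d2/5 + d1 - d5*4 = 53/10
  d7 = d4*3 - d5/5 = -7861/40
  d8 = d5*5 = 5/8
  d9 = d3 + d5/2 + d4 = -1039/16
Walk from origin (0, 0):
  seg 1: right by d5 = 1/8 → (1/8, 0)
  seg 2: down by d5 = 1/8 → (1/8, -1/8)
  seg 3: right by d4 = -131/2 → (-523/8, -1/8)
  seg 4: up by d6 = 53/10 → (-523/8, 207/40)
  seg 5: left by d4 = -131/2 → (1/8, 207/40)
  seg 6: left by d5 = 1/8 → (0, 207/40)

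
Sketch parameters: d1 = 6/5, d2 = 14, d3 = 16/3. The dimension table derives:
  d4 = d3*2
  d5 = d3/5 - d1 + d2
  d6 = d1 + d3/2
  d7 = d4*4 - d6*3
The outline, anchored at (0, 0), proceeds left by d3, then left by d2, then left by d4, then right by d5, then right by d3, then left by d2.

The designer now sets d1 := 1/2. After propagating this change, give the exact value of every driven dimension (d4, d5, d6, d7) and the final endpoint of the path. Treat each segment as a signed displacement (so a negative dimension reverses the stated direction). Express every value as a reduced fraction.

d4 = 32/3
d5 = 437/30
d6 = 19/6
d7 = 199/6
endpoint = (-241/10, 0)

Apply edit: d1 := 1/2
  d4 = d3*2 = 32/3
  d5 = d3/5 - d1 + d2 = 437/30
  d6 = d1 + d3/2 = 19/6
  d7 = d4*4 - d6*3 = 199/6
Walk from origin (0, 0):
  seg 1: left by d3 = 16/3 → (-16/3, 0)
  seg 2: left by d2 = 14 → (-58/3, 0)
  seg 3: left by d4 = 32/3 → (-30, 0)
  seg 4: right by d5 = 437/30 → (-463/30, 0)
  seg 5: right by d3 = 16/3 → (-101/10, 0)
  seg 6: left by d2 = 14 → (-241/10, 0)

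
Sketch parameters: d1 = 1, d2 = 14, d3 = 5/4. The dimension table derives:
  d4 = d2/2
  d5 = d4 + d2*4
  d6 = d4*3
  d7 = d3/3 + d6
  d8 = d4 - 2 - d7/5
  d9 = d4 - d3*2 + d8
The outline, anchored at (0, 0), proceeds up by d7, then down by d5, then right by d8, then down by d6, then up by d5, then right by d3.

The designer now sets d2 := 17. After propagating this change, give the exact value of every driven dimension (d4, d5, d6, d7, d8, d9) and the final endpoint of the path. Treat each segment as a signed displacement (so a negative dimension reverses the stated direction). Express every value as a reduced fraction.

Apply edit: d2 := 17
  d4 = d2/2 = 17/2
  d5 = d4 + d2*4 = 153/2
  d6 = d4*3 = 51/2
  d7 = d3/3 + d6 = 311/12
  d8 = d4 - 2 - d7/5 = 79/60
  d9 = d4 - d3*2 + d8 = 439/60
Walk from origin (0, 0):
  seg 1: up by d7 = 311/12 → (0, 311/12)
  seg 2: down by d5 = 153/2 → (0, -607/12)
  seg 3: right by d8 = 79/60 → (79/60, -607/12)
  seg 4: down by d6 = 51/2 → (79/60, -913/12)
  seg 5: up by d5 = 153/2 → (79/60, 5/12)
  seg 6: right by d3 = 5/4 → (77/30, 5/12)

d4 = 17/2
d5 = 153/2
d6 = 51/2
d7 = 311/12
d8 = 79/60
d9 = 439/60
endpoint = (77/30, 5/12)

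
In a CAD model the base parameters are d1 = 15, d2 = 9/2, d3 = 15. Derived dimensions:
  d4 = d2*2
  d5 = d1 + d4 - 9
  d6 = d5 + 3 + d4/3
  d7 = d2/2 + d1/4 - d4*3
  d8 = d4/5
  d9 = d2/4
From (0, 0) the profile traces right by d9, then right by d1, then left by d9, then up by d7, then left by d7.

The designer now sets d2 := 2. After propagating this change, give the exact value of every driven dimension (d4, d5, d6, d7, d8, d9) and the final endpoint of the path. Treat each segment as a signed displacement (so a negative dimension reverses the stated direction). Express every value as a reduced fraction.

Apply edit: d2 := 2
  d4 = d2*2 = 4
  d5 = d1 + d4 - 9 = 10
  d6 = d5 + 3 + d4/3 = 43/3
  d7 = d2/2 + d1/4 - d4*3 = -29/4
  d8 = d4/5 = 4/5
  d9 = d2/4 = 1/2
Walk from origin (0, 0):
  seg 1: right by d9 = 1/2 → (1/2, 0)
  seg 2: right by d1 = 15 → (31/2, 0)
  seg 3: left by d9 = 1/2 → (15, 0)
  seg 4: up by d7 = -29/4 → (15, -29/4)
  seg 5: left by d7 = -29/4 → (89/4, -29/4)

d4 = 4
d5 = 10
d6 = 43/3
d7 = -29/4
d8 = 4/5
d9 = 1/2
endpoint = (89/4, -29/4)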